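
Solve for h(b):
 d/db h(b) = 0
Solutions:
 h(b) = C1


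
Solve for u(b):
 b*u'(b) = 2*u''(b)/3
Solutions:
 u(b) = C1 + C2*erfi(sqrt(3)*b/2)


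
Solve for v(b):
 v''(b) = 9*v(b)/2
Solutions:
 v(b) = C1*exp(-3*sqrt(2)*b/2) + C2*exp(3*sqrt(2)*b/2)


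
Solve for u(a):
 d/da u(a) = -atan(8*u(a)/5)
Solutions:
 Integral(1/atan(8*_y/5), (_y, u(a))) = C1 - a


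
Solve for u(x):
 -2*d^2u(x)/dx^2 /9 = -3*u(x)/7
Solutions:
 u(x) = C1*exp(-3*sqrt(42)*x/14) + C2*exp(3*sqrt(42)*x/14)


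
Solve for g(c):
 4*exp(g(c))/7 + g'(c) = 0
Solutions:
 g(c) = log(1/(C1 + 4*c)) + log(7)


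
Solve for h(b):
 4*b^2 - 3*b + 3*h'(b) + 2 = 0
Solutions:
 h(b) = C1 - 4*b^3/9 + b^2/2 - 2*b/3


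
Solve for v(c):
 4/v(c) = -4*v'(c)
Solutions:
 v(c) = -sqrt(C1 - 2*c)
 v(c) = sqrt(C1 - 2*c)


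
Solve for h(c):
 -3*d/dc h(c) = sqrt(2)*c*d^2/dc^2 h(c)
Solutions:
 h(c) = C1 + C2*c^(1 - 3*sqrt(2)/2)


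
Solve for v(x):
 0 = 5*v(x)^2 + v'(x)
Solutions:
 v(x) = 1/(C1 + 5*x)


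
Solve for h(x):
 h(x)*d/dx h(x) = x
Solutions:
 h(x) = -sqrt(C1 + x^2)
 h(x) = sqrt(C1 + x^2)


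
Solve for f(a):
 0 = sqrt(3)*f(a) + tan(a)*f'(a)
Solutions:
 f(a) = C1/sin(a)^(sqrt(3))


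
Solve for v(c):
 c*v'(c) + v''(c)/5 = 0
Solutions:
 v(c) = C1 + C2*erf(sqrt(10)*c/2)


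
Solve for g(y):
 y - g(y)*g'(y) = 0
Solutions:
 g(y) = -sqrt(C1 + y^2)
 g(y) = sqrt(C1 + y^2)


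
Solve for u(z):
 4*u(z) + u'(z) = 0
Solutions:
 u(z) = C1*exp(-4*z)


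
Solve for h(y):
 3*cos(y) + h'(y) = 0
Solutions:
 h(y) = C1 - 3*sin(y)


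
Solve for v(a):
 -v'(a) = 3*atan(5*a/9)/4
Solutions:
 v(a) = C1 - 3*a*atan(5*a/9)/4 + 27*log(25*a^2 + 81)/40


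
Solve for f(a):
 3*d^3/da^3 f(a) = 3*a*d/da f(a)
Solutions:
 f(a) = C1 + Integral(C2*airyai(a) + C3*airybi(a), a)


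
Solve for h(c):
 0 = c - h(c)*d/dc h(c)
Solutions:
 h(c) = -sqrt(C1 + c^2)
 h(c) = sqrt(C1 + c^2)


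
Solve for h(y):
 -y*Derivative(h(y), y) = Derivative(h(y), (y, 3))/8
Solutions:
 h(y) = C1 + Integral(C2*airyai(-2*y) + C3*airybi(-2*y), y)


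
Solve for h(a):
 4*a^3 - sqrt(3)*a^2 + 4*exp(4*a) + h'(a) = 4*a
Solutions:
 h(a) = C1 - a^4 + sqrt(3)*a^3/3 + 2*a^2 - exp(4*a)


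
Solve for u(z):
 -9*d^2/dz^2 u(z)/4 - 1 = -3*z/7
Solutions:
 u(z) = C1 + C2*z + 2*z^3/63 - 2*z^2/9


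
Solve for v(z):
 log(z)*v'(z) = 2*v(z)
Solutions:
 v(z) = C1*exp(2*li(z))


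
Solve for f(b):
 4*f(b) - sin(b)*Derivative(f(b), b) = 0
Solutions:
 f(b) = C1*(cos(b)^2 - 2*cos(b) + 1)/(cos(b)^2 + 2*cos(b) + 1)


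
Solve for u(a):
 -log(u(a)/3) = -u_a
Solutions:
 Integral(1/(-log(_y) + log(3)), (_y, u(a))) = C1 - a


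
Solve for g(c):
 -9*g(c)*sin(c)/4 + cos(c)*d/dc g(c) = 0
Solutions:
 g(c) = C1/cos(c)^(9/4)


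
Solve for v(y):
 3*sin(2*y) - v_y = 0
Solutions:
 v(y) = C1 - 3*cos(2*y)/2


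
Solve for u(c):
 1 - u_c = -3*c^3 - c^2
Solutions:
 u(c) = C1 + 3*c^4/4 + c^3/3 + c


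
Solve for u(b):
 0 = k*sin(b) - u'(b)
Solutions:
 u(b) = C1 - k*cos(b)


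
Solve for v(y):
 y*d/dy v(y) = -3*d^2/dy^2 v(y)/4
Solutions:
 v(y) = C1 + C2*erf(sqrt(6)*y/3)


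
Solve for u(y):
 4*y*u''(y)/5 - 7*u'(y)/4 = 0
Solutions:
 u(y) = C1 + C2*y^(51/16)


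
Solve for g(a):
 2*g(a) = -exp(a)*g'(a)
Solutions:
 g(a) = C1*exp(2*exp(-a))


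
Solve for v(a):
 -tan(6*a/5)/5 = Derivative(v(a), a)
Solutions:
 v(a) = C1 + log(cos(6*a/5))/6


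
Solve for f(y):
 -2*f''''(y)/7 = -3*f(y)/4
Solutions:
 f(y) = C1*exp(-42^(1/4)*y/2) + C2*exp(42^(1/4)*y/2) + C3*sin(42^(1/4)*y/2) + C4*cos(42^(1/4)*y/2)


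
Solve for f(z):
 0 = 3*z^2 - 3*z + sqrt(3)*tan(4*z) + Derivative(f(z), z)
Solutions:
 f(z) = C1 - z^3 + 3*z^2/2 + sqrt(3)*log(cos(4*z))/4


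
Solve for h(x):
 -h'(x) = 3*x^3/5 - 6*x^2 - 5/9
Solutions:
 h(x) = C1 - 3*x^4/20 + 2*x^3 + 5*x/9


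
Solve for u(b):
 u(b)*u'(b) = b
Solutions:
 u(b) = -sqrt(C1 + b^2)
 u(b) = sqrt(C1 + b^2)


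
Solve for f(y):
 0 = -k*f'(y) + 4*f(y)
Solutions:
 f(y) = C1*exp(4*y/k)


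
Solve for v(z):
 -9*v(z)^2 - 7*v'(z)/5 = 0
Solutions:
 v(z) = 7/(C1 + 45*z)


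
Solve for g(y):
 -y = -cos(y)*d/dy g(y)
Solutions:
 g(y) = C1 + Integral(y/cos(y), y)


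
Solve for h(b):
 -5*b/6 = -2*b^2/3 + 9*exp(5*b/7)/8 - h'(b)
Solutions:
 h(b) = C1 - 2*b^3/9 + 5*b^2/12 + 63*exp(5*b/7)/40


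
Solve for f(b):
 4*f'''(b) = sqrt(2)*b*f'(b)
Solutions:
 f(b) = C1 + Integral(C2*airyai(sqrt(2)*b/2) + C3*airybi(sqrt(2)*b/2), b)


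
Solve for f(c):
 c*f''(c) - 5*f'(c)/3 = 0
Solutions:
 f(c) = C1 + C2*c^(8/3)


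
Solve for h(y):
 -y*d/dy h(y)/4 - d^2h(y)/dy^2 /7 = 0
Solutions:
 h(y) = C1 + C2*erf(sqrt(14)*y/4)


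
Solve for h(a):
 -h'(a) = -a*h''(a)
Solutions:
 h(a) = C1 + C2*a^2


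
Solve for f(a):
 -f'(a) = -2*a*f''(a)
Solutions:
 f(a) = C1 + C2*a^(3/2)


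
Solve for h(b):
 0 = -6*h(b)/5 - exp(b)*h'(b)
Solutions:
 h(b) = C1*exp(6*exp(-b)/5)


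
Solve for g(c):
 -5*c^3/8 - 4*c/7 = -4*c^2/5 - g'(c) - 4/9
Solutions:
 g(c) = C1 + 5*c^4/32 - 4*c^3/15 + 2*c^2/7 - 4*c/9


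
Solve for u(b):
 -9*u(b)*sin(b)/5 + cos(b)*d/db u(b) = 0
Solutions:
 u(b) = C1/cos(b)^(9/5)


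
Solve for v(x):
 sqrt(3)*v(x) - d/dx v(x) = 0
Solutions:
 v(x) = C1*exp(sqrt(3)*x)


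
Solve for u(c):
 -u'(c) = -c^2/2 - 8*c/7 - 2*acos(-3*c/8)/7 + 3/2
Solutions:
 u(c) = C1 + c^3/6 + 4*c^2/7 + 2*c*acos(-3*c/8)/7 - 3*c/2 + 2*sqrt(64 - 9*c^2)/21


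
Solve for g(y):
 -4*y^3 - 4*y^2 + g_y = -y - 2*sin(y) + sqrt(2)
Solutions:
 g(y) = C1 + y^4 + 4*y^3/3 - y^2/2 + sqrt(2)*y + 2*cos(y)


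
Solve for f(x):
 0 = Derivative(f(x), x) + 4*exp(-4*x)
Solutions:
 f(x) = C1 + exp(-4*x)


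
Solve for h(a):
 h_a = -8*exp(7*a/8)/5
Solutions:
 h(a) = C1 - 64*exp(7*a/8)/35


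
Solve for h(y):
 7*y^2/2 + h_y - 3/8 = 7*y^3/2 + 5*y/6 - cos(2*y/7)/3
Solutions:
 h(y) = C1 + 7*y^4/8 - 7*y^3/6 + 5*y^2/12 + 3*y/8 - 7*sin(2*y/7)/6


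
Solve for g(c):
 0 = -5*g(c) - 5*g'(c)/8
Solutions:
 g(c) = C1*exp(-8*c)


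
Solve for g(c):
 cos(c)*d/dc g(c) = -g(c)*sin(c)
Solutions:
 g(c) = C1*cos(c)


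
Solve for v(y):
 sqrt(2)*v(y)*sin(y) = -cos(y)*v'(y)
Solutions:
 v(y) = C1*cos(y)^(sqrt(2))


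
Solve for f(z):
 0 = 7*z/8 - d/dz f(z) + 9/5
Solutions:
 f(z) = C1 + 7*z^2/16 + 9*z/5


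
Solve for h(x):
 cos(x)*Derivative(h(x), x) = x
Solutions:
 h(x) = C1 + Integral(x/cos(x), x)


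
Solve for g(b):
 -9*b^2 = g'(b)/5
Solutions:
 g(b) = C1 - 15*b^3


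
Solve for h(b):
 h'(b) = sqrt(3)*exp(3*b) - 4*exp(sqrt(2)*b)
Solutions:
 h(b) = C1 + sqrt(3)*exp(3*b)/3 - 2*sqrt(2)*exp(sqrt(2)*b)


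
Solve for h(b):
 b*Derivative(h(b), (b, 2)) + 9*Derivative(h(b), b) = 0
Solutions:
 h(b) = C1 + C2/b^8


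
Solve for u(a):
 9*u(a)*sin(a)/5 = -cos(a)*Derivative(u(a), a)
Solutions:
 u(a) = C1*cos(a)^(9/5)


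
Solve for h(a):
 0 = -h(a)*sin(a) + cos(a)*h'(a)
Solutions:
 h(a) = C1/cos(a)


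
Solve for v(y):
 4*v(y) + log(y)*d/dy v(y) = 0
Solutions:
 v(y) = C1*exp(-4*li(y))


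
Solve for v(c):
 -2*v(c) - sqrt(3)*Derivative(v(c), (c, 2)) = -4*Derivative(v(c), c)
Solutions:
 v(c) = C1*exp(c*(-sqrt(6)*sqrt(2 - sqrt(3)) + 2*sqrt(3))/3) + C2*exp(c*(sqrt(6)*sqrt(2 - sqrt(3)) + 2*sqrt(3))/3)


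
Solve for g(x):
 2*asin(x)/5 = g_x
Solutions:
 g(x) = C1 + 2*x*asin(x)/5 + 2*sqrt(1 - x^2)/5


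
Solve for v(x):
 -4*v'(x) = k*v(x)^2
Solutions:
 v(x) = 4/(C1 + k*x)


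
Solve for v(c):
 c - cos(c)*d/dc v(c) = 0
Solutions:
 v(c) = C1 + Integral(c/cos(c), c)


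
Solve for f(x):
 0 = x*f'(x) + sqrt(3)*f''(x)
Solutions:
 f(x) = C1 + C2*erf(sqrt(2)*3^(3/4)*x/6)


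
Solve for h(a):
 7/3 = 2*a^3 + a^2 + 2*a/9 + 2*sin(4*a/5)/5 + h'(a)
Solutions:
 h(a) = C1 - a^4/2 - a^3/3 - a^2/9 + 7*a/3 + cos(4*a/5)/2


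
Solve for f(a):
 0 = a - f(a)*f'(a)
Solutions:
 f(a) = -sqrt(C1 + a^2)
 f(a) = sqrt(C1 + a^2)


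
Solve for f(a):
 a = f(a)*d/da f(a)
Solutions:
 f(a) = -sqrt(C1 + a^2)
 f(a) = sqrt(C1 + a^2)


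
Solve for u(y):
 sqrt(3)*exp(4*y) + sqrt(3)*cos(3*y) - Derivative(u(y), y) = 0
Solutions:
 u(y) = C1 + sqrt(3)*exp(4*y)/4 + sqrt(3)*sin(3*y)/3


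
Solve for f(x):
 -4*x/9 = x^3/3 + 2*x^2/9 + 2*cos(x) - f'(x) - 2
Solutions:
 f(x) = C1 + x^4/12 + 2*x^3/27 + 2*x^2/9 - 2*x + 2*sin(x)


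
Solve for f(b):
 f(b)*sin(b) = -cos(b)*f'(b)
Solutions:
 f(b) = C1*cos(b)


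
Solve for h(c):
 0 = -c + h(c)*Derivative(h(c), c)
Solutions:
 h(c) = -sqrt(C1 + c^2)
 h(c) = sqrt(C1 + c^2)


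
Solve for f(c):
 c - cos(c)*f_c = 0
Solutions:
 f(c) = C1 + Integral(c/cos(c), c)


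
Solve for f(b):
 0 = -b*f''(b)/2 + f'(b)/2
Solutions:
 f(b) = C1 + C2*b^2


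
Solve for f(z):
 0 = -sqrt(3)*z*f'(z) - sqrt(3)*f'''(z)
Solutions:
 f(z) = C1 + Integral(C2*airyai(-z) + C3*airybi(-z), z)


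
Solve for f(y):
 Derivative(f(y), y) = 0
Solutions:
 f(y) = C1


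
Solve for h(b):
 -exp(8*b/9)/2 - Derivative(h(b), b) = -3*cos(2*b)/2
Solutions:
 h(b) = C1 - 9*exp(8*b/9)/16 + 3*sin(2*b)/4


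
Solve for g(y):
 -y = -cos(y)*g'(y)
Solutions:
 g(y) = C1 + Integral(y/cos(y), y)


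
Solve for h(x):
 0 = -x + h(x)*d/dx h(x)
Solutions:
 h(x) = -sqrt(C1 + x^2)
 h(x) = sqrt(C1 + x^2)


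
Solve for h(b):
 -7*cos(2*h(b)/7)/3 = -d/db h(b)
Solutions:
 -7*b/3 - 7*log(sin(2*h(b)/7) - 1)/4 + 7*log(sin(2*h(b)/7) + 1)/4 = C1


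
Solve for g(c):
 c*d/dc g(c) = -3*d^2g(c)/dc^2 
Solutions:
 g(c) = C1 + C2*erf(sqrt(6)*c/6)


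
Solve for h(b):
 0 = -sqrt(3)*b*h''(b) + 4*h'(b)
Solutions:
 h(b) = C1 + C2*b^(1 + 4*sqrt(3)/3)


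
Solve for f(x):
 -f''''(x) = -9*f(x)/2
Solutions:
 f(x) = C1*exp(-2^(3/4)*sqrt(3)*x/2) + C2*exp(2^(3/4)*sqrt(3)*x/2) + C3*sin(2^(3/4)*sqrt(3)*x/2) + C4*cos(2^(3/4)*sqrt(3)*x/2)


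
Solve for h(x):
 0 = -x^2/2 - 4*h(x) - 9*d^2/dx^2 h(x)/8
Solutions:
 h(x) = C1*sin(4*sqrt(2)*x/3) + C2*cos(4*sqrt(2)*x/3) - x^2/8 + 9/128


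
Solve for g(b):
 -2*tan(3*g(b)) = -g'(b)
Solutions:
 g(b) = -asin(C1*exp(6*b))/3 + pi/3
 g(b) = asin(C1*exp(6*b))/3


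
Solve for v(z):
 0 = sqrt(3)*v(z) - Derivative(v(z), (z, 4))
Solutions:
 v(z) = C1*exp(-3^(1/8)*z) + C2*exp(3^(1/8)*z) + C3*sin(3^(1/8)*z) + C4*cos(3^(1/8)*z)


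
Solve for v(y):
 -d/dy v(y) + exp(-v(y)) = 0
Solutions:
 v(y) = log(C1 + y)


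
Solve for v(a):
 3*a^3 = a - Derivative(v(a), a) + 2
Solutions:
 v(a) = C1 - 3*a^4/4 + a^2/2 + 2*a


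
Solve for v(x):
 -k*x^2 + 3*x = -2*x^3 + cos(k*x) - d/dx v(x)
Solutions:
 v(x) = C1 + k*x^3/3 - x^4/2 - 3*x^2/2 + sin(k*x)/k


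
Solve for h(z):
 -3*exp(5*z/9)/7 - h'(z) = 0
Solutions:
 h(z) = C1 - 27*exp(5*z/9)/35


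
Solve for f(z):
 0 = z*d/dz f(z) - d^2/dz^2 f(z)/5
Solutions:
 f(z) = C1 + C2*erfi(sqrt(10)*z/2)


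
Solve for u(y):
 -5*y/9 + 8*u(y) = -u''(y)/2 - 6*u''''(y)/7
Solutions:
 u(y) = 5*y/72 + (C1*sin(sqrt(2)*3^(3/4)*7^(1/4)*y*cos(atan(sqrt(5327)/7)/2)/3) + C2*cos(sqrt(2)*3^(3/4)*7^(1/4)*y*cos(atan(sqrt(5327)/7)/2)/3))*exp(-sqrt(2)*3^(3/4)*7^(1/4)*y*sin(atan(sqrt(5327)/7)/2)/3) + (C3*sin(sqrt(2)*3^(3/4)*7^(1/4)*y*cos(atan(sqrt(5327)/7)/2)/3) + C4*cos(sqrt(2)*3^(3/4)*7^(1/4)*y*cos(atan(sqrt(5327)/7)/2)/3))*exp(sqrt(2)*3^(3/4)*7^(1/4)*y*sin(atan(sqrt(5327)/7)/2)/3)


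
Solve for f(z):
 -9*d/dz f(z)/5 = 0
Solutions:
 f(z) = C1


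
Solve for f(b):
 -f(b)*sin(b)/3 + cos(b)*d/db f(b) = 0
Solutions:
 f(b) = C1/cos(b)^(1/3)


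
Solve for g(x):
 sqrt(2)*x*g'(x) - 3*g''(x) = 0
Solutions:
 g(x) = C1 + C2*erfi(2^(3/4)*sqrt(3)*x/6)


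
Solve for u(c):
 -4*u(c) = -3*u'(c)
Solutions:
 u(c) = C1*exp(4*c/3)


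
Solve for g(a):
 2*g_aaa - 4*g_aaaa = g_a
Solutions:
 g(a) = C1 + C4*exp(-a/2) + (C2*sin(a/2) + C3*cos(a/2))*exp(a/2)


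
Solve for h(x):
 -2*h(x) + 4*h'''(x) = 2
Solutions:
 h(x) = C3*exp(2^(2/3)*x/2) + (C1*sin(2^(2/3)*sqrt(3)*x/4) + C2*cos(2^(2/3)*sqrt(3)*x/4))*exp(-2^(2/3)*x/4) - 1


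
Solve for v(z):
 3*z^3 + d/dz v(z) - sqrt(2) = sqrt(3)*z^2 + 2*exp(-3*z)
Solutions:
 v(z) = C1 - 3*z^4/4 + sqrt(3)*z^3/3 + sqrt(2)*z - 2*exp(-3*z)/3


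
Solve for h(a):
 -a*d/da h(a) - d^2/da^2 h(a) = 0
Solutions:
 h(a) = C1 + C2*erf(sqrt(2)*a/2)


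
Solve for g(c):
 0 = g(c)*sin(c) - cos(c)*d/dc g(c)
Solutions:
 g(c) = C1/cos(c)


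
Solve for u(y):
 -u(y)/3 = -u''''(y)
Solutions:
 u(y) = C1*exp(-3^(3/4)*y/3) + C2*exp(3^(3/4)*y/3) + C3*sin(3^(3/4)*y/3) + C4*cos(3^(3/4)*y/3)


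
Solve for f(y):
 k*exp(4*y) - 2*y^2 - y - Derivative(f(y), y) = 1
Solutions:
 f(y) = C1 + k*exp(4*y)/4 - 2*y^3/3 - y^2/2 - y


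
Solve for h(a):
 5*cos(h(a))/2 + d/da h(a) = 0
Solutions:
 h(a) = pi - asin((C1 + exp(5*a))/(C1 - exp(5*a)))
 h(a) = asin((C1 + exp(5*a))/(C1 - exp(5*a)))


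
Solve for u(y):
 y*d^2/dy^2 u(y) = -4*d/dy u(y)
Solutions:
 u(y) = C1 + C2/y^3


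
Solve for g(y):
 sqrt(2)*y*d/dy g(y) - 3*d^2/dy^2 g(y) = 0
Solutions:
 g(y) = C1 + C2*erfi(2^(3/4)*sqrt(3)*y/6)


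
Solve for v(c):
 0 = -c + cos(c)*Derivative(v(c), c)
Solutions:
 v(c) = C1 + Integral(c/cos(c), c)


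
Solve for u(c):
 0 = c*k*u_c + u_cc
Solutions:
 u(c) = Piecewise((-sqrt(2)*sqrt(pi)*C1*erf(sqrt(2)*c*sqrt(k)/2)/(2*sqrt(k)) - C2, (k > 0) | (k < 0)), (-C1*c - C2, True))


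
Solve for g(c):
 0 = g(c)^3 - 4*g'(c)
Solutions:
 g(c) = -sqrt(2)*sqrt(-1/(C1 + c))
 g(c) = sqrt(2)*sqrt(-1/(C1 + c))


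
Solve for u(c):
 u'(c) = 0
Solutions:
 u(c) = C1


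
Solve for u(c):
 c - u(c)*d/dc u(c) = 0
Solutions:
 u(c) = -sqrt(C1 + c^2)
 u(c) = sqrt(C1 + c^2)


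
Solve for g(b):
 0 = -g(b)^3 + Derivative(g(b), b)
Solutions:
 g(b) = -sqrt(2)*sqrt(-1/(C1 + b))/2
 g(b) = sqrt(2)*sqrt(-1/(C1 + b))/2


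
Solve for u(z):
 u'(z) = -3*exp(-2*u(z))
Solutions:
 u(z) = log(-sqrt(C1 - 6*z))
 u(z) = log(C1 - 6*z)/2


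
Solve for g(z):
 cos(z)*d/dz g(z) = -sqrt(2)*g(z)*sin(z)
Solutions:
 g(z) = C1*cos(z)^(sqrt(2))


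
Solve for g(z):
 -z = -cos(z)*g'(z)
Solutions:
 g(z) = C1 + Integral(z/cos(z), z)


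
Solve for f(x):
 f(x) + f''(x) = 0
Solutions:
 f(x) = C1*sin(x) + C2*cos(x)


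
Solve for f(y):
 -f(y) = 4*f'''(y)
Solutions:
 f(y) = C3*exp(-2^(1/3)*y/2) + (C1*sin(2^(1/3)*sqrt(3)*y/4) + C2*cos(2^(1/3)*sqrt(3)*y/4))*exp(2^(1/3)*y/4)


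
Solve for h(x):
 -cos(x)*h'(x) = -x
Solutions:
 h(x) = C1 + Integral(x/cos(x), x)


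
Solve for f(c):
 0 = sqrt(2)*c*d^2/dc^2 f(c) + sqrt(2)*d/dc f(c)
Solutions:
 f(c) = C1 + C2*log(c)


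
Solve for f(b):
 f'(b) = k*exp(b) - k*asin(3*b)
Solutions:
 f(b) = C1 - k*(b*asin(3*b) + sqrt(1 - 9*b^2)/3 - exp(b))


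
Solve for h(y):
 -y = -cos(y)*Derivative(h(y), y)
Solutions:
 h(y) = C1 + Integral(y/cos(y), y)


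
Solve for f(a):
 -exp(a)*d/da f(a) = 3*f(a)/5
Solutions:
 f(a) = C1*exp(3*exp(-a)/5)


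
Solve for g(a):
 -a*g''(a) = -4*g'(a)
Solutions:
 g(a) = C1 + C2*a^5


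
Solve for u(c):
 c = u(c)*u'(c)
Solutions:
 u(c) = -sqrt(C1 + c^2)
 u(c) = sqrt(C1 + c^2)


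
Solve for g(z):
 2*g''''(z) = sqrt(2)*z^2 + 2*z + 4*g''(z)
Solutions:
 g(z) = C1 + C2*z + C3*exp(-sqrt(2)*z) + C4*exp(sqrt(2)*z) - sqrt(2)*z^4/48 - z^3/12 - sqrt(2)*z^2/8


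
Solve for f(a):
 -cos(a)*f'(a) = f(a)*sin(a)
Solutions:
 f(a) = C1*cos(a)


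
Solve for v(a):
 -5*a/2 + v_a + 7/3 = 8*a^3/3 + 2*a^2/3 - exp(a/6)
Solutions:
 v(a) = C1 + 2*a^4/3 + 2*a^3/9 + 5*a^2/4 - 7*a/3 - 6*exp(a/6)


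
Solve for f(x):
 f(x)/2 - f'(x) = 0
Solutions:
 f(x) = C1*exp(x/2)


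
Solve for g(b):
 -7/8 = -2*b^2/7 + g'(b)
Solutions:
 g(b) = C1 + 2*b^3/21 - 7*b/8


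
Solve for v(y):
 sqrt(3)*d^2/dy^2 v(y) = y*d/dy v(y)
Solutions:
 v(y) = C1 + C2*erfi(sqrt(2)*3^(3/4)*y/6)


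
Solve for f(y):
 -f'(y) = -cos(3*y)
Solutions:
 f(y) = C1 + sin(3*y)/3


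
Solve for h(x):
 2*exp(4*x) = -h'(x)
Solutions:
 h(x) = C1 - exp(4*x)/2


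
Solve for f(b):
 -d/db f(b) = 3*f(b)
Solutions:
 f(b) = C1*exp(-3*b)


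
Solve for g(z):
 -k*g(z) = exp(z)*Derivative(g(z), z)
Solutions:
 g(z) = C1*exp(k*exp(-z))


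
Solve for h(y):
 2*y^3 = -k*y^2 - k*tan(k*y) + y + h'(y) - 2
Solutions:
 h(y) = C1 + k*y^3/3 + k*Piecewise((-log(cos(k*y))/k, Ne(k, 0)), (0, True)) + y^4/2 - y^2/2 + 2*y


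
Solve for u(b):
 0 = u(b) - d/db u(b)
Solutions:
 u(b) = C1*exp(b)


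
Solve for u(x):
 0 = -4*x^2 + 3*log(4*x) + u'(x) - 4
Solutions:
 u(x) = C1 + 4*x^3/3 - 3*x*log(x) - x*log(64) + 7*x


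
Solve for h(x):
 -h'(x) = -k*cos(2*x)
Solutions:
 h(x) = C1 + k*sin(2*x)/2


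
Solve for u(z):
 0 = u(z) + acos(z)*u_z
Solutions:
 u(z) = C1*exp(-Integral(1/acos(z), z))


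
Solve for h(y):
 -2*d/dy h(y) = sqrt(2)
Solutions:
 h(y) = C1 - sqrt(2)*y/2


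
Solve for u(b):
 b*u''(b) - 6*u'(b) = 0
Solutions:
 u(b) = C1 + C2*b^7


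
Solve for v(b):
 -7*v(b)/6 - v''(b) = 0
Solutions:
 v(b) = C1*sin(sqrt(42)*b/6) + C2*cos(sqrt(42)*b/6)


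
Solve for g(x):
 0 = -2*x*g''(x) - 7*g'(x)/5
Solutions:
 g(x) = C1 + C2*x^(3/10)


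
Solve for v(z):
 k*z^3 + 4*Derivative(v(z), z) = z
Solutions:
 v(z) = C1 - k*z^4/16 + z^2/8


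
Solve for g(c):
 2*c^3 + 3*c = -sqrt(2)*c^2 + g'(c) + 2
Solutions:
 g(c) = C1 + c^4/2 + sqrt(2)*c^3/3 + 3*c^2/2 - 2*c


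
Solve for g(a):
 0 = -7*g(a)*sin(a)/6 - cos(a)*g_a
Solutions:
 g(a) = C1*cos(a)^(7/6)


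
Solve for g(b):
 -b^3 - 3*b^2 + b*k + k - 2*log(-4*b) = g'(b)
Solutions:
 g(b) = C1 - b^4/4 - b^3 + b^2*k/2 + b*(k - 4*log(2) + 2) - 2*b*log(-b)


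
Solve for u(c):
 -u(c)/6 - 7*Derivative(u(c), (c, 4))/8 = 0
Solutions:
 u(c) = (C1*sin(21^(3/4)*c/21) + C2*cos(21^(3/4)*c/21))*exp(-21^(3/4)*c/21) + (C3*sin(21^(3/4)*c/21) + C4*cos(21^(3/4)*c/21))*exp(21^(3/4)*c/21)


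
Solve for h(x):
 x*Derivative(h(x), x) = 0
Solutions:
 h(x) = C1


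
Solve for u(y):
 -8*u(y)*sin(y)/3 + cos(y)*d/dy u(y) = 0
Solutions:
 u(y) = C1/cos(y)^(8/3)


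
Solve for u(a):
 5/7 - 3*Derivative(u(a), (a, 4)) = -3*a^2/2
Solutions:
 u(a) = C1 + C2*a + C3*a^2 + C4*a^3 + a^6/720 + 5*a^4/504


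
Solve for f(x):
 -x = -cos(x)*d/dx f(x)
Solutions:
 f(x) = C1 + Integral(x/cos(x), x)


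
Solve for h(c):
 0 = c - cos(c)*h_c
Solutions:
 h(c) = C1 + Integral(c/cos(c), c)


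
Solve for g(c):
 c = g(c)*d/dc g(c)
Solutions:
 g(c) = -sqrt(C1 + c^2)
 g(c) = sqrt(C1 + c^2)


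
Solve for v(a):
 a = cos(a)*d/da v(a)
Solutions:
 v(a) = C1 + Integral(a/cos(a), a)


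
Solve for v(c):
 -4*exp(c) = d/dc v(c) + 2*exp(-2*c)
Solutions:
 v(c) = C1 - 4*exp(c) + exp(-2*c)


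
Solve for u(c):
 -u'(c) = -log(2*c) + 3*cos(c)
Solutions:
 u(c) = C1 + c*log(c) - c + c*log(2) - 3*sin(c)


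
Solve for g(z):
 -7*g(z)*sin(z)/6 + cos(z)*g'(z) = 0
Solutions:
 g(z) = C1/cos(z)^(7/6)


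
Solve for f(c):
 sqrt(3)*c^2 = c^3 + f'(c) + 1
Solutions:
 f(c) = C1 - c^4/4 + sqrt(3)*c^3/3 - c


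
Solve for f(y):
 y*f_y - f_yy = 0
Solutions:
 f(y) = C1 + C2*erfi(sqrt(2)*y/2)


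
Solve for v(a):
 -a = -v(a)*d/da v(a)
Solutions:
 v(a) = -sqrt(C1 + a^2)
 v(a) = sqrt(C1 + a^2)


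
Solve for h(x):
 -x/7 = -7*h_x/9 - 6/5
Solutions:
 h(x) = C1 + 9*x^2/98 - 54*x/35


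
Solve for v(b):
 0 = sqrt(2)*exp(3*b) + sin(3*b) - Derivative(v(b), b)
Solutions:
 v(b) = C1 + sqrt(2)*exp(3*b)/3 - cos(3*b)/3


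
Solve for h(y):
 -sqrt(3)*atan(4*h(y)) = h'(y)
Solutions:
 Integral(1/atan(4*_y), (_y, h(y))) = C1 - sqrt(3)*y


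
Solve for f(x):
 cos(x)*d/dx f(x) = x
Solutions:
 f(x) = C1 + Integral(x/cos(x), x)


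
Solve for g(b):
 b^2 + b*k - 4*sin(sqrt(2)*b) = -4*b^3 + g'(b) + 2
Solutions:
 g(b) = C1 + b^4 + b^3/3 + b^2*k/2 - 2*b + 2*sqrt(2)*cos(sqrt(2)*b)


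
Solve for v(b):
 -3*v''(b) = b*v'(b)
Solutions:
 v(b) = C1 + C2*erf(sqrt(6)*b/6)


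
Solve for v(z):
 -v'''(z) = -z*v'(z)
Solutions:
 v(z) = C1 + Integral(C2*airyai(z) + C3*airybi(z), z)


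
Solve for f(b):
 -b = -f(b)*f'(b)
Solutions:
 f(b) = -sqrt(C1 + b^2)
 f(b) = sqrt(C1 + b^2)


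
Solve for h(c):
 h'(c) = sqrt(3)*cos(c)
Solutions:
 h(c) = C1 + sqrt(3)*sin(c)


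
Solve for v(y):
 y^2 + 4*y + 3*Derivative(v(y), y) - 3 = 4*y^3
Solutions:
 v(y) = C1 + y^4/3 - y^3/9 - 2*y^2/3 + y


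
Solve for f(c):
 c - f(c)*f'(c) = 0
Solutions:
 f(c) = -sqrt(C1 + c^2)
 f(c) = sqrt(C1 + c^2)


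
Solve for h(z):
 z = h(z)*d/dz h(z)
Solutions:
 h(z) = -sqrt(C1 + z^2)
 h(z) = sqrt(C1 + z^2)


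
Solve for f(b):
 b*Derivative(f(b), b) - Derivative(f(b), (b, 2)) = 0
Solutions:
 f(b) = C1 + C2*erfi(sqrt(2)*b/2)


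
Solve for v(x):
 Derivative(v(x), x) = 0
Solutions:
 v(x) = C1


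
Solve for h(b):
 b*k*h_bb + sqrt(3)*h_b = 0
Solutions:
 h(b) = C1 + b^(((re(k) - sqrt(3))*re(k) + im(k)^2)/(re(k)^2 + im(k)^2))*(C2*sin(sqrt(3)*log(b)*Abs(im(k))/(re(k)^2 + im(k)^2)) + C3*cos(sqrt(3)*log(b)*im(k)/(re(k)^2 + im(k)^2)))


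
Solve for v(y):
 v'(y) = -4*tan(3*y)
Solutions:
 v(y) = C1 + 4*log(cos(3*y))/3


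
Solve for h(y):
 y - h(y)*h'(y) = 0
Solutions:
 h(y) = -sqrt(C1 + y^2)
 h(y) = sqrt(C1 + y^2)


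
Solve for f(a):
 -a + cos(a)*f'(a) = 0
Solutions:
 f(a) = C1 + Integral(a/cos(a), a)


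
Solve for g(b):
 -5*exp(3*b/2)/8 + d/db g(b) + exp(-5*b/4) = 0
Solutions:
 g(b) = C1 + 5*exp(3*b/2)/12 + 4*exp(-5*b/4)/5


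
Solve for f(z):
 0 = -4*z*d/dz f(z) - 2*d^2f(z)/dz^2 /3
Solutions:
 f(z) = C1 + C2*erf(sqrt(3)*z)


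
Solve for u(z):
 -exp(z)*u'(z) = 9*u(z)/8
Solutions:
 u(z) = C1*exp(9*exp(-z)/8)


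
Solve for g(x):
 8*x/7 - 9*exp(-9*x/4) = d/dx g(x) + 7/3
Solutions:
 g(x) = C1 + 4*x^2/7 - 7*x/3 + 4*exp(-9*x/4)


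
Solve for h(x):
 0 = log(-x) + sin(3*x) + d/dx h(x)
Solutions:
 h(x) = C1 - x*log(-x) + x + cos(3*x)/3


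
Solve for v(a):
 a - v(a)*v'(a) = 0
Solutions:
 v(a) = -sqrt(C1 + a^2)
 v(a) = sqrt(C1 + a^2)


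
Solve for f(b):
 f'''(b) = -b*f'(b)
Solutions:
 f(b) = C1 + Integral(C2*airyai(-b) + C3*airybi(-b), b)


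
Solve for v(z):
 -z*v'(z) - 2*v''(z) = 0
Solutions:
 v(z) = C1 + C2*erf(z/2)


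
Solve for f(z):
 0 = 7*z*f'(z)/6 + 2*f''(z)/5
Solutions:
 f(z) = C1 + C2*erf(sqrt(210)*z/12)


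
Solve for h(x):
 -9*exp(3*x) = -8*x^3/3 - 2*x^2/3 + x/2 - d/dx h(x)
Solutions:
 h(x) = C1 - 2*x^4/3 - 2*x^3/9 + x^2/4 + 3*exp(3*x)


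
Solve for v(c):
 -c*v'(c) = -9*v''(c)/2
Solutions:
 v(c) = C1 + C2*erfi(c/3)


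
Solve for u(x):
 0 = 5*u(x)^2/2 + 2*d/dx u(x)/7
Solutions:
 u(x) = 4/(C1 + 35*x)


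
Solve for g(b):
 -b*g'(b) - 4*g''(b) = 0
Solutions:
 g(b) = C1 + C2*erf(sqrt(2)*b/4)


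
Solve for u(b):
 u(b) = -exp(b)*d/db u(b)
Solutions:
 u(b) = C1*exp(exp(-b))


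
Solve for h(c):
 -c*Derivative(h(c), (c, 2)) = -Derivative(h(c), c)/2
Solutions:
 h(c) = C1 + C2*c^(3/2)


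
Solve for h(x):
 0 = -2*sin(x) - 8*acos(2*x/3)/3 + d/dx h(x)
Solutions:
 h(x) = C1 + 8*x*acos(2*x/3)/3 - 4*sqrt(9 - 4*x^2)/3 - 2*cos(x)


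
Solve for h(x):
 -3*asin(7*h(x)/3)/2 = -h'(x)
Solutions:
 Integral(1/asin(7*_y/3), (_y, h(x))) = C1 + 3*x/2


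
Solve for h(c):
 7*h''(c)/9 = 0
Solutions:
 h(c) = C1 + C2*c


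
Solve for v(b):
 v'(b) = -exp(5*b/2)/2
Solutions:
 v(b) = C1 - exp(5*b/2)/5


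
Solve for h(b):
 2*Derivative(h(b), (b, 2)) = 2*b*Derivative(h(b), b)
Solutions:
 h(b) = C1 + C2*erfi(sqrt(2)*b/2)


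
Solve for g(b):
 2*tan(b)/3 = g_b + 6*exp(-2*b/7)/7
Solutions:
 g(b) = C1 + log(tan(b)^2 + 1)/3 + 3*exp(-2*b/7)


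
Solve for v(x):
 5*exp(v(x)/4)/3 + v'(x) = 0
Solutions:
 v(x) = 4*log(1/(C1 + 5*x)) + 4*log(12)


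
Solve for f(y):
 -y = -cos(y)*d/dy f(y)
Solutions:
 f(y) = C1 + Integral(y/cos(y), y)


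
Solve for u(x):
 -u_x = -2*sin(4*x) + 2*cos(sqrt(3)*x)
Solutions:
 u(x) = C1 - 2*sqrt(3)*sin(sqrt(3)*x)/3 - cos(4*x)/2


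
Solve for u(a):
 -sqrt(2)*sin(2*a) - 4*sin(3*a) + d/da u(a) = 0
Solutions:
 u(a) = C1 - sqrt(2)*cos(2*a)/2 - 4*cos(3*a)/3


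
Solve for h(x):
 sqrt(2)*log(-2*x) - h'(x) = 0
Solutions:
 h(x) = C1 + sqrt(2)*x*log(-x) + sqrt(2)*x*(-1 + log(2))


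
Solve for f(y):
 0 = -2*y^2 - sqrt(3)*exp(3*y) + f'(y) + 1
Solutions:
 f(y) = C1 + 2*y^3/3 - y + sqrt(3)*exp(3*y)/3


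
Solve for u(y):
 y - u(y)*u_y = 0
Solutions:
 u(y) = -sqrt(C1 + y^2)
 u(y) = sqrt(C1 + y^2)


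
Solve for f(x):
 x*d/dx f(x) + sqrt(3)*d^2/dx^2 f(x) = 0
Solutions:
 f(x) = C1 + C2*erf(sqrt(2)*3^(3/4)*x/6)


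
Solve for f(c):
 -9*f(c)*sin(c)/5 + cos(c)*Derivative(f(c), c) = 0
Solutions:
 f(c) = C1/cos(c)^(9/5)


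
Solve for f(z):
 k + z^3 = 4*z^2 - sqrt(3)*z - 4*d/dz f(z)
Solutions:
 f(z) = C1 - k*z/4 - z^4/16 + z^3/3 - sqrt(3)*z^2/8


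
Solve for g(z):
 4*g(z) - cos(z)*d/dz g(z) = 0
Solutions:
 g(z) = C1*(sin(z)^2 + 2*sin(z) + 1)/(sin(z)^2 - 2*sin(z) + 1)


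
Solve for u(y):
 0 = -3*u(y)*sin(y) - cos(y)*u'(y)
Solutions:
 u(y) = C1*cos(y)^3


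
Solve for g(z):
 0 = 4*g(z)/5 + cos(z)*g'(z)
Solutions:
 g(z) = C1*(sin(z) - 1)^(2/5)/(sin(z) + 1)^(2/5)


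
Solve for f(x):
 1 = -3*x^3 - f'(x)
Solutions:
 f(x) = C1 - 3*x^4/4 - x


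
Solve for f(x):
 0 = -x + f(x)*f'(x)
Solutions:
 f(x) = -sqrt(C1 + x^2)
 f(x) = sqrt(C1 + x^2)


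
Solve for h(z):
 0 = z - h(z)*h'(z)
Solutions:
 h(z) = -sqrt(C1 + z^2)
 h(z) = sqrt(C1 + z^2)


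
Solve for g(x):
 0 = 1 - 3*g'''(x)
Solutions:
 g(x) = C1 + C2*x + C3*x^2 + x^3/18


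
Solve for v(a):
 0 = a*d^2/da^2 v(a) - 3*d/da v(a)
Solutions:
 v(a) = C1 + C2*a^4


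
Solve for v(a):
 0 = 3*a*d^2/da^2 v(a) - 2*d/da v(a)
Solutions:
 v(a) = C1 + C2*a^(5/3)


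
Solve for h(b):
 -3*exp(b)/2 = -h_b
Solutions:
 h(b) = C1 + 3*exp(b)/2


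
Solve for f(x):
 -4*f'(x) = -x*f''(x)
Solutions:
 f(x) = C1 + C2*x^5


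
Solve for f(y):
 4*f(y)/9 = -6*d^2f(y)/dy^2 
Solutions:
 f(y) = C1*sin(sqrt(6)*y/9) + C2*cos(sqrt(6)*y/9)


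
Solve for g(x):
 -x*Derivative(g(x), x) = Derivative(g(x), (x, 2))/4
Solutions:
 g(x) = C1 + C2*erf(sqrt(2)*x)


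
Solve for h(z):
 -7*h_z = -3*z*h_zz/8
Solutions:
 h(z) = C1 + C2*z^(59/3)


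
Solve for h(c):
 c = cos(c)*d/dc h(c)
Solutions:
 h(c) = C1 + Integral(c/cos(c), c)


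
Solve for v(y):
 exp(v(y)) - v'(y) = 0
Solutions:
 v(y) = log(-1/(C1 + y))


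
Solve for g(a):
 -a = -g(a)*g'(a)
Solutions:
 g(a) = -sqrt(C1 + a^2)
 g(a) = sqrt(C1 + a^2)


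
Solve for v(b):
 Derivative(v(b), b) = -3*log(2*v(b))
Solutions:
 Integral(1/(log(_y) + log(2)), (_y, v(b)))/3 = C1 - b


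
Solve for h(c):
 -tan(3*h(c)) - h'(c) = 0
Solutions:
 h(c) = -asin(C1*exp(-3*c))/3 + pi/3
 h(c) = asin(C1*exp(-3*c))/3


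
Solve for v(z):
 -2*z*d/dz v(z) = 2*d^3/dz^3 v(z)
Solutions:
 v(z) = C1 + Integral(C2*airyai(-z) + C3*airybi(-z), z)


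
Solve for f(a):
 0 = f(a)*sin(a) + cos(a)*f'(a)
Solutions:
 f(a) = C1*cos(a)


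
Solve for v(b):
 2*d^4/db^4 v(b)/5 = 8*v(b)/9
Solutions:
 v(b) = C1*exp(-5^(1/4)*sqrt(6)*b/3) + C2*exp(5^(1/4)*sqrt(6)*b/3) + C3*sin(5^(1/4)*sqrt(6)*b/3) + C4*cos(5^(1/4)*sqrt(6)*b/3)


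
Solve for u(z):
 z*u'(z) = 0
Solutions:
 u(z) = C1


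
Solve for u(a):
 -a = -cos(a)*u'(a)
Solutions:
 u(a) = C1 + Integral(a/cos(a), a)


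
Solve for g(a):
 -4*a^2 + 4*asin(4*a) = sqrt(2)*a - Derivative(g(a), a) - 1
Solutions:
 g(a) = C1 + 4*a^3/3 + sqrt(2)*a^2/2 - 4*a*asin(4*a) - a - sqrt(1 - 16*a^2)


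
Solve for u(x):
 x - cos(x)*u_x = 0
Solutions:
 u(x) = C1 + Integral(x/cos(x), x)


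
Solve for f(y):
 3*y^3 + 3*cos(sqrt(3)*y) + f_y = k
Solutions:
 f(y) = C1 + k*y - 3*y^4/4 - sqrt(3)*sin(sqrt(3)*y)


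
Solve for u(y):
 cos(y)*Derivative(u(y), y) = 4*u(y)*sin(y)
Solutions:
 u(y) = C1/cos(y)^4


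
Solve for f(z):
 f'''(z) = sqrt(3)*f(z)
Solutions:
 f(z) = C3*exp(3^(1/6)*z) + (C1*sin(3^(2/3)*z/2) + C2*cos(3^(2/3)*z/2))*exp(-3^(1/6)*z/2)


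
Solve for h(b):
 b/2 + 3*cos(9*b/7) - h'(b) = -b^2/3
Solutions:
 h(b) = C1 + b^3/9 + b^2/4 + 7*sin(9*b/7)/3


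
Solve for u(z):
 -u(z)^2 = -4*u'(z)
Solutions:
 u(z) = -4/(C1 + z)


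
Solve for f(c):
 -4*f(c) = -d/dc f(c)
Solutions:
 f(c) = C1*exp(4*c)


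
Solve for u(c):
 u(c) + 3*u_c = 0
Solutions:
 u(c) = C1*exp(-c/3)


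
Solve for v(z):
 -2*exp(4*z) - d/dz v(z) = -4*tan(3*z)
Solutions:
 v(z) = C1 - exp(4*z)/2 - 4*log(cos(3*z))/3


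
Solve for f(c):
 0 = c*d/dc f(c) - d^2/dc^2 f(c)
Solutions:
 f(c) = C1 + C2*erfi(sqrt(2)*c/2)


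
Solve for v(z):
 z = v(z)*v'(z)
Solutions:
 v(z) = -sqrt(C1 + z^2)
 v(z) = sqrt(C1 + z^2)


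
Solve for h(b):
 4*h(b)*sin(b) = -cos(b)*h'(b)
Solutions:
 h(b) = C1*cos(b)^4


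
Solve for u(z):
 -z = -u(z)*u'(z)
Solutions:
 u(z) = -sqrt(C1 + z^2)
 u(z) = sqrt(C1 + z^2)


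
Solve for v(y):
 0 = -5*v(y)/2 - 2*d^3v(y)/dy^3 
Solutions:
 v(y) = C3*exp(-10^(1/3)*y/2) + (C1*sin(10^(1/3)*sqrt(3)*y/4) + C2*cos(10^(1/3)*sqrt(3)*y/4))*exp(10^(1/3)*y/4)


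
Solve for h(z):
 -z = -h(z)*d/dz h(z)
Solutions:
 h(z) = -sqrt(C1 + z^2)
 h(z) = sqrt(C1 + z^2)


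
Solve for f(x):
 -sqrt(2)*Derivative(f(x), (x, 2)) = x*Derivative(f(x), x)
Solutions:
 f(x) = C1 + C2*erf(2^(1/4)*x/2)


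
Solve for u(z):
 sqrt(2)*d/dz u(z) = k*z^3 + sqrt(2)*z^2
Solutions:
 u(z) = C1 + sqrt(2)*k*z^4/8 + z^3/3


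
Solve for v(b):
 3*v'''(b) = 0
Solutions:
 v(b) = C1 + C2*b + C3*b^2


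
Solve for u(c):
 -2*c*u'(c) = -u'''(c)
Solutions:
 u(c) = C1 + Integral(C2*airyai(2^(1/3)*c) + C3*airybi(2^(1/3)*c), c)


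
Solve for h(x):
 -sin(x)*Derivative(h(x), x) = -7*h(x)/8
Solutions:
 h(x) = C1*(cos(x) - 1)^(7/16)/(cos(x) + 1)^(7/16)


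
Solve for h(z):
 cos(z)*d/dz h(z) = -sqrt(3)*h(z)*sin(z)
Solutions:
 h(z) = C1*cos(z)^(sqrt(3))


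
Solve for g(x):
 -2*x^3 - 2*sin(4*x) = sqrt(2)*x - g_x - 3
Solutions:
 g(x) = C1 + x^4/2 + sqrt(2)*x^2/2 - 3*x - cos(4*x)/2


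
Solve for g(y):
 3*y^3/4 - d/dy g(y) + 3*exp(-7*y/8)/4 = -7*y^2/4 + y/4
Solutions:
 g(y) = C1 + 3*y^4/16 + 7*y^3/12 - y^2/8 - 6*exp(-7*y/8)/7


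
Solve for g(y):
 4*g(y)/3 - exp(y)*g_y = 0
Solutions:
 g(y) = C1*exp(-4*exp(-y)/3)


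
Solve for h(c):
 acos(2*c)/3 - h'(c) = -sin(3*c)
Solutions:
 h(c) = C1 + c*acos(2*c)/3 - sqrt(1 - 4*c^2)/6 - cos(3*c)/3


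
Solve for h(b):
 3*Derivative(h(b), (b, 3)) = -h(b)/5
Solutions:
 h(b) = C3*exp(-15^(2/3)*b/15) + (C1*sin(3^(1/6)*5^(2/3)*b/10) + C2*cos(3^(1/6)*5^(2/3)*b/10))*exp(15^(2/3)*b/30)


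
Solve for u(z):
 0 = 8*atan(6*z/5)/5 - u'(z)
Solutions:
 u(z) = C1 + 8*z*atan(6*z/5)/5 - 2*log(36*z^2 + 25)/3


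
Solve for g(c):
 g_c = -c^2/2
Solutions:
 g(c) = C1 - c^3/6


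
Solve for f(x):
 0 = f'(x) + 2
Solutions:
 f(x) = C1 - 2*x


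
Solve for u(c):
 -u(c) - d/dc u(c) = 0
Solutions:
 u(c) = C1*exp(-c)


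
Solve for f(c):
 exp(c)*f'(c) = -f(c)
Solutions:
 f(c) = C1*exp(exp(-c))


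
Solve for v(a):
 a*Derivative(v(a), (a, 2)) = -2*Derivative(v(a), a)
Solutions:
 v(a) = C1 + C2/a


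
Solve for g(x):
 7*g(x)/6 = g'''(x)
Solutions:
 g(x) = C3*exp(6^(2/3)*7^(1/3)*x/6) + (C1*sin(2^(2/3)*3^(1/6)*7^(1/3)*x/4) + C2*cos(2^(2/3)*3^(1/6)*7^(1/3)*x/4))*exp(-6^(2/3)*7^(1/3)*x/12)


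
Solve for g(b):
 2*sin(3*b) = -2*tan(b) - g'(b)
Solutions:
 g(b) = C1 + 2*log(cos(b)) + 2*cos(3*b)/3


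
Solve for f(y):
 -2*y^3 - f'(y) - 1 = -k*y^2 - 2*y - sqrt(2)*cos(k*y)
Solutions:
 f(y) = C1 + k*y^3/3 - y^4/2 + y^2 - y + sqrt(2)*sin(k*y)/k


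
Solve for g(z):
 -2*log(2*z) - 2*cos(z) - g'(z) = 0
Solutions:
 g(z) = C1 - 2*z*log(z) - 2*z*log(2) + 2*z - 2*sin(z)


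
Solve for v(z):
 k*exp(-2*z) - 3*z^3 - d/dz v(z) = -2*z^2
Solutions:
 v(z) = C1 - k*exp(-2*z)/2 - 3*z^4/4 + 2*z^3/3


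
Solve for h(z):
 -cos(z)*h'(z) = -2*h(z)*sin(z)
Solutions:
 h(z) = C1/cos(z)^2


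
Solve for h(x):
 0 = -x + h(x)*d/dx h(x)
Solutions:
 h(x) = -sqrt(C1 + x^2)
 h(x) = sqrt(C1 + x^2)


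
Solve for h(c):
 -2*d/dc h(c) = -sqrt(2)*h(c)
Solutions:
 h(c) = C1*exp(sqrt(2)*c/2)


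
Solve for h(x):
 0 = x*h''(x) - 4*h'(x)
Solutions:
 h(x) = C1 + C2*x^5


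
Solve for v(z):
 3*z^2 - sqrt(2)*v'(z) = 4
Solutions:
 v(z) = C1 + sqrt(2)*z^3/2 - 2*sqrt(2)*z


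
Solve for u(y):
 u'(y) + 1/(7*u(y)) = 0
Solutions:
 u(y) = -sqrt(C1 - 14*y)/7
 u(y) = sqrt(C1 - 14*y)/7


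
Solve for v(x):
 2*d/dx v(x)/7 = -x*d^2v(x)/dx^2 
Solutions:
 v(x) = C1 + C2*x^(5/7)


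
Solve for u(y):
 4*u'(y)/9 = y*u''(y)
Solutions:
 u(y) = C1 + C2*y^(13/9)


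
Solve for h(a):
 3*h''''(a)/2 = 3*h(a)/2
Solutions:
 h(a) = C1*exp(-a) + C2*exp(a) + C3*sin(a) + C4*cos(a)


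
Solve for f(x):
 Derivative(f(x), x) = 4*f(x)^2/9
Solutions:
 f(x) = -9/(C1 + 4*x)


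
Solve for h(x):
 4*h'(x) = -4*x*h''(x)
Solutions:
 h(x) = C1 + C2*log(x)


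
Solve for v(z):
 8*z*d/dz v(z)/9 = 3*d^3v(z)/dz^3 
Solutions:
 v(z) = C1 + Integral(C2*airyai(2*z/3) + C3*airybi(2*z/3), z)


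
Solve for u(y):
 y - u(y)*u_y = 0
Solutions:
 u(y) = -sqrt(C1 + y^2)
 u(y) = sqrt(C1 + y^2)


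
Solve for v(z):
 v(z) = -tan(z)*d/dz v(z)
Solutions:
 v(z) = C1/sin(z)


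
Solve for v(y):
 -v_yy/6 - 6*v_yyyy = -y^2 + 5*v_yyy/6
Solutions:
 v(y) = C1 + C2*y + y^4/2 - 10*y^3 - 66*y^2 + (C3*sin(sqrt(119)*y/72) + C4*cos(sqrt(119)*y/72))*exp(-5*y/72)


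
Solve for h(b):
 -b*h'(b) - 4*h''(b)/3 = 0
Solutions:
 h(b) = C1 + C2*erf(sqrt(6)*b/4)


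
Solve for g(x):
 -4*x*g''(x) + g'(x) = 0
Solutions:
 g(x) = C1 + C2*x^(5/4)


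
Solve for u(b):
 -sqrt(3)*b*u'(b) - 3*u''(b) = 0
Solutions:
 u(b) = C1 + C2*erf(sqrt(2)*3^(3/4)*b/6)


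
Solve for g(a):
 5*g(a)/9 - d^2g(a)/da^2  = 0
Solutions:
 g(a) = C1*exp(-sqrt(5)*a/3) + C2*exp(sqrt(5)*a/3)


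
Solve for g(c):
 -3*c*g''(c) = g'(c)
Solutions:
 g(c) = C1 + C2*c^(2/3)


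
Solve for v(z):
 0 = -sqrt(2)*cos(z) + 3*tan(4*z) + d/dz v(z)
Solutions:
 v(z) = C1 + 3*log(cos(4*z))/4 + sqrt(2)*sin(z)


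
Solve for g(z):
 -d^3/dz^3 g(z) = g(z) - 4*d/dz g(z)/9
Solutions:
 g(z) = C1*exp(z*(8*18^(1/3)/(sqrt(58281) + 243)^(1/3) + 12^(1/3)*(sqrt(58281) + 243)^(1/3))/36)*sin(2^(1/3)*3^(1/6)*z*(-2^(1/3)*3^(2/3)*(sqrt(58281) + 243)^(1/3) + 24/(sqrt(58281) + 243)^(1/3))/36) + C2*exp(z*(8*18^(1/3)/(sqrt(58281) + 243)^(1/3) + 12^(1/3)*(sqrt(58281) + 243)^(1/3))/36)*cos(2^(1/3)*3^(1/6)*z*(-2^(1/3)*3^(2/3)*(sqrt(58281) + 243)^(1/3) + 24/(sqrt(58281) + 243)^(1/3))/36) + C3*exp(-z*(8*18^(1/3)/(sqrt(58281) + 243)^(1/3) + 12^(1/3)*(sqrt(58281) + 243)^(1/3))/18)


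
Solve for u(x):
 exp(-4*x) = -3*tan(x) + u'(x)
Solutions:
 u(x) = C1 + 3*log(tan(x)^2 + 1)/2 - exp(-4*x)/4


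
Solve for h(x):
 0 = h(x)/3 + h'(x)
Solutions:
 h(x) = C1*exp(-x/3)


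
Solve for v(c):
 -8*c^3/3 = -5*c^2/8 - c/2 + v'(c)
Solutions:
 v(c) = C1 - 2*c^4/3 + 5*c^3/24 + c^2/4


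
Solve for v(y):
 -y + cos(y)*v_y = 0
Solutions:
 v(y) = C1 + Integral(y/cos(y), y)


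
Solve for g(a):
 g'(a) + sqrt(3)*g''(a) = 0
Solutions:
 g(a) = C1 + C2*exp(-sqrt(3)*a/3)


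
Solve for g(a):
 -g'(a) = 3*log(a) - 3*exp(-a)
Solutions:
 g(a) = C1 - 3*a*log(a) + 3*a - 3*exp(-a)


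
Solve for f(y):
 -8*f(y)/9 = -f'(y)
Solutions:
 f(y) = C1*exp(8*y/9)


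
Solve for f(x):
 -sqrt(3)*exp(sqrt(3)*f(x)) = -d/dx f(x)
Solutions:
 f(x) = sqrt(3)*(2*log(-1/(C1 + sqrt(3)*x)) - log(3))/6


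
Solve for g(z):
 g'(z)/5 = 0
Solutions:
 g(z) = C1


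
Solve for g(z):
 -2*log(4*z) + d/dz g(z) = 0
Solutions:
 g(z) = C1 + 2*z*log(z) - 2*z + z*log(16)


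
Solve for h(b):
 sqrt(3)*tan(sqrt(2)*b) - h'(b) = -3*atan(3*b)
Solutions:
 h(b) = C1 + 3*b*atan(3*b) - log(9*b^2 + 1)/2 - sqrt(6)*log(cos(sqrt(2)*b))/2


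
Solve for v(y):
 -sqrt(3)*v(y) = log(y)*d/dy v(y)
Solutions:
 v(y) = C1*exp(-sqrt(3)*li(y))


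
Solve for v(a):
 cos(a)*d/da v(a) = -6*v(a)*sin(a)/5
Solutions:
 v(a) = C1*cos(a)^(6/5)


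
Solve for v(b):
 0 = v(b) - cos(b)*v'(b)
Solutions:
 v(b) = C1*sqrt(sin(b) + 1)/sqrt(sin(b) - 1)


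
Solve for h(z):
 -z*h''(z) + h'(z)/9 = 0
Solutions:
 h(z) = C1 + C2*z^(10/9)


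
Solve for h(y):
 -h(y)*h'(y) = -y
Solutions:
 h(y) = -sqrt(C1 + y^2)
 h(y) = sqrt(C1 + y^2)


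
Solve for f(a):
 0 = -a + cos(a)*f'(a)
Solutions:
 f(a) = C1 + Integral(a/cos(a), a)


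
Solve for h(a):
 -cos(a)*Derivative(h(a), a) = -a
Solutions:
 h(a) = C1 + Integral(a/cos(a), a)


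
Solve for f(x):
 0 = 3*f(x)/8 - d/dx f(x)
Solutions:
 f(x) = C1*exp(3*x/8)


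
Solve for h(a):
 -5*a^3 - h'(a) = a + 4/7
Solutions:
 h(a) = C1 - 5*a^4/4 - a^2/2 - 4*a/7


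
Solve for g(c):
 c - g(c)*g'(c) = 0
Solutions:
 g(c) = -sqrt(C1 + c^2)
 g(c) = sqrt(C1 + c^2)


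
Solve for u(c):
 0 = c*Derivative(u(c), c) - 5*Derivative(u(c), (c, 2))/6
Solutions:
 u(c) = C1 + C2*erfi(sqrt(15)*c/5)


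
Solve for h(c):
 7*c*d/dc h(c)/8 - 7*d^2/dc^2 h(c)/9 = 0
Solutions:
 h(c) = C1 + C2*erfi(3*c/4)


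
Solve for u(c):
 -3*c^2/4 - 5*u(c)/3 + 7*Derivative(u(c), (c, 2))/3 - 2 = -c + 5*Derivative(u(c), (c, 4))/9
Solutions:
 u(c) = C1*exp(-sqrt(10)*c*sqrt(21 - sqrt(141))/10) + C2*exp(sqrt(10)*c*sqrt(21 - sqrt(141))/10) + C3*exp(-sqrt(10)*c*sqrt(sqrt(141) + 21)/10) + C4*exp(sqrt(10)*c*sqrt(sqrt(141) + 21)/10) - 9*c^2/20 + 3*c/5 - 123/50


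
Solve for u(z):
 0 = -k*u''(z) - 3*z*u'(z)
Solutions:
 u(z) = C1 + C2*sqrt(k)*erf(sqrt(6)*z*sqrt(1/k)/2)


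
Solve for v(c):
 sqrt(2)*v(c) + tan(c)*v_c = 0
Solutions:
 v(c) = C1/sin(c)^(sqrt(2))


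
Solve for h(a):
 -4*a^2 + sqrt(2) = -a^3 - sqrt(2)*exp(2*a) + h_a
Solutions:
 h(a) = C1 + a^4/4 - 4*a^3/3 + sqrt(2)*a + sqrt(2)*exp(2*a)/2


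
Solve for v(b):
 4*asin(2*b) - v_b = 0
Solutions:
 v(b) = C1 + 4*b*asin(2*b) + 2*sqrt(1 - 4*b^2)


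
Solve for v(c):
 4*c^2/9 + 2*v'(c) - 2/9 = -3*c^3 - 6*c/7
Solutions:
 v(c) = C1 - 3*c^4/8 - 2*c^3/27 - 3*c^2/14 + c/9


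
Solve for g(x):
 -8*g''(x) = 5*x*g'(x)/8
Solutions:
 g(x) = C1 + C2*erf(sqrt(10)*x/16)


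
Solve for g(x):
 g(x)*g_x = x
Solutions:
 g(x) = -sqrt(C1 + x^2)
 g(x) = sqrt(C1 + x^2)


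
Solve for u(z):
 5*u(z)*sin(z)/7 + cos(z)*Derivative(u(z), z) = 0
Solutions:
 u(z) = C1*cos(z)^(5/7)


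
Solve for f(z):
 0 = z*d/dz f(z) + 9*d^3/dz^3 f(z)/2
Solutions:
 f(z) = C1 + Integral(C2*airyai(-6^(1/3)*z/3) + C3*airybi(-6^(1/3)*z/3), z)


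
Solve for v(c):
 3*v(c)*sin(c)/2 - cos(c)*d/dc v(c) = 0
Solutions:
 v(c) = C1/cos(c)^(3/2)


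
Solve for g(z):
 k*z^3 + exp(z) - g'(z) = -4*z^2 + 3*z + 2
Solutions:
 g(z) = C1 + k*z^4/4 + 4*z^3/3 - 3*z^2/2 - 2*z + exp(z)


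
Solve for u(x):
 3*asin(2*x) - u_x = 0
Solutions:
 u(x) = C1 + 3*x*asin(2*x) + 3*sqrt(1 - 4*x^2)/2


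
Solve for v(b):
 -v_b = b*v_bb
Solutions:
 v(b) = C1 + C2*log(b)


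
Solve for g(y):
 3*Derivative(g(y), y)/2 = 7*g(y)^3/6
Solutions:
 g(y) = -3*sqrt(2)*sqrt(-1/(C1 + 7*y))/2
 g(y) = 3*sqrt(2)*sqrt(-1/(C1 + 7*y))/2
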